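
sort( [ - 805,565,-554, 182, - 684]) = [ - 805, - 684 ,-554 , 182, 565]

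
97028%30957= 4157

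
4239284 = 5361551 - 1122267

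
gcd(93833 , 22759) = 1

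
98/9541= 14/1363 =0.01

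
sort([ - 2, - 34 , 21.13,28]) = [ - 34 , - 2 , 21.13,28]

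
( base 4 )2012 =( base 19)71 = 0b10000110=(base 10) 134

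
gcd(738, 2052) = 18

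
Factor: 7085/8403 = 3^( - 1 ) *5^1 * 13^1*109^1* 2801^ ( - 1) 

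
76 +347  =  423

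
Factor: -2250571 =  - 359^1*6269^1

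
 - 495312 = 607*( - 816)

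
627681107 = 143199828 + 484481279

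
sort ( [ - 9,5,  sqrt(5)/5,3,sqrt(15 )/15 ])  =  [ - 9,  sqrt(15)/15, sqrt( 5)/5,3, 5 ]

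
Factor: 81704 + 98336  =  180040 = 2^3*5^1 * 7^1*643^1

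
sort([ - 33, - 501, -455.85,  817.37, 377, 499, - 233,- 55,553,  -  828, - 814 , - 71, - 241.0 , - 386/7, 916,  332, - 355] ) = [ - 828, - 814, - 501, - 455.85,  -  355, - 241.0,  -  233, - 71 , - 386/7, -55,-33,332,377,499, 553 , 817.37, 916 ]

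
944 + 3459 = 4403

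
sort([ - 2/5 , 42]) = [ -2/5,42 ] 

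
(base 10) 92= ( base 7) 161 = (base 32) 2S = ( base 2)1011100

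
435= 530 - 95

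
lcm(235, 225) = 10575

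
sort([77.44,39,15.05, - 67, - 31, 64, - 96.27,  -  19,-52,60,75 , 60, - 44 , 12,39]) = [ -96.27,-67, - 52, - 44, - 31, - 19,12,15.05,39,39,60,60, 64,75 , 77.44 ] 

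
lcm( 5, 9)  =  45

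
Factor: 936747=3^2*7^1 * 14869^1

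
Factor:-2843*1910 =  - 2^1*5^1*191^1*2843^1 = - 5430130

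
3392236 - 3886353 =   -  494117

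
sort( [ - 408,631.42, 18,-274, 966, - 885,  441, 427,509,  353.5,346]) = [ - 885, - 408, - 274,18,346,353.5,427, 441,509, 631.42, 966]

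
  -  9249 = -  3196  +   - 6053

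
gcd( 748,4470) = 2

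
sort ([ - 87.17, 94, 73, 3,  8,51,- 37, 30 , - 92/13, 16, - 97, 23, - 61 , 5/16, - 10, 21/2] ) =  [ - 97, - 87.17, - 61, - 37,-10,-92/13,  5/16, 3, 8, 21/2, 16,23,30, 51 , 73,94]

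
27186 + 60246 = 87432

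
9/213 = 3/71  =  0.04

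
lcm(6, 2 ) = 6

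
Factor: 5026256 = 2^4*137^1*2293^1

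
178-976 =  - 798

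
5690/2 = 2845  =  2845.00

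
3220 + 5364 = 8584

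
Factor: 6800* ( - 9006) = -61240800 = - 2^5*3^1*5^2 * 17^1*19^1 *79^1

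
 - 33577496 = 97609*(-344 ) 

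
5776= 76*76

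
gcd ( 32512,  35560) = 1016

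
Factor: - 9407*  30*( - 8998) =2539325580 = 2^2*3^1*5^1*11^1  *  23^1*409^2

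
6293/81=77 + 56/81 = 77.69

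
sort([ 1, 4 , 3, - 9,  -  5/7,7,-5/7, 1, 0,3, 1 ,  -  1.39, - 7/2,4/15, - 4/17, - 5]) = [ - 9, - 5, - 7/2, - 1.39,  -  5/7, - 5/7, - 4/17, 0 , 4/15, 1, 1,1, 3,3, 4,  7 ]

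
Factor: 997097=997097^1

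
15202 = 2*7601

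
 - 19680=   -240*82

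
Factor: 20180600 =2^3*5^2*11^1  *9173^1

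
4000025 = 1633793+2366232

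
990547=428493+562054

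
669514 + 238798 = 908312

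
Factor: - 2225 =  - 5^2*89^1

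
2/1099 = 2/1099 = 0.00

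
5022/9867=1674/3289 = 0.51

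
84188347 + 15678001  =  99866348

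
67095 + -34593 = 32502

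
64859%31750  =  1359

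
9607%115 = 62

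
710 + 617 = 1327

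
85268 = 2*42634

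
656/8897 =16/217 = 0.07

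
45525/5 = 9105 = 9105.00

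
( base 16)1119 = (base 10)4377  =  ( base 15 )146c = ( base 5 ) 120002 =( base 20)aih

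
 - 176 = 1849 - 2025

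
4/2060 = 1/515 = 0.00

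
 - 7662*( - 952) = 7294224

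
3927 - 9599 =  - 5672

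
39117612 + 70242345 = 109359957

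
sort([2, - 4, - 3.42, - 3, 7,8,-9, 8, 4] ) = [ - 9, - 4,-3.42, - 3, 2, 4,  7,8, 8 ] 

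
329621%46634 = 3183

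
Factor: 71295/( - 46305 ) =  - 97/63 = - 3^( - 2)*7^( - 1 ) * 97^1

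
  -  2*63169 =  - 126338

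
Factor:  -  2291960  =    -  2^3*5^1*11^1*5209^1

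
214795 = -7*( - 30685)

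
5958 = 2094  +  3864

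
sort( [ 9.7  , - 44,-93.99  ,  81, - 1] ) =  [ - 93.99, - 44, - 1, 9.7,81 ] 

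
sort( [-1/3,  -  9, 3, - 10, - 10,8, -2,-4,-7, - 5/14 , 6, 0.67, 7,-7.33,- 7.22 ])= [ - 10, - 10, - 9,  -  7.33,  -  7.22,-7,-4 , - 2,-5/14, - 1/3 , 0.67,3,6,7, 8] 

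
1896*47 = 89112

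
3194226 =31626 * 101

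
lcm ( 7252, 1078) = 79772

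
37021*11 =407231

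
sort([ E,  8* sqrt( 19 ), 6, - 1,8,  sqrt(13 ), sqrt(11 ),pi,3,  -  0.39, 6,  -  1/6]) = [ - 1 ,-0.39, - 1/6 , E,3 , pi,sqrt(11 ),sqrt( 13), 6,6,8,  8* sqrt(19 ) ]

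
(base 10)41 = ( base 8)51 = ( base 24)1H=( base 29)1c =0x29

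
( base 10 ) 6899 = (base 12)3BAB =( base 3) 100110112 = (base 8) 15363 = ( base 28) 8MB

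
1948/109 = 1948/109=17.87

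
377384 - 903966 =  - 526582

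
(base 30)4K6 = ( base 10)4206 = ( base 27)5kl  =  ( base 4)1001232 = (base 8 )10156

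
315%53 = 50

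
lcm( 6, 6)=6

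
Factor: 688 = 2^4*43^1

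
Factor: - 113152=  - 2^9*13^1*17^1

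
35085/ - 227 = -35085/227 = - 154.56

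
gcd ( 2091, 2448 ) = 51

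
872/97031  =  872/97031 = 0.01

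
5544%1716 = 396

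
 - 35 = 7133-7168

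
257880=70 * 3684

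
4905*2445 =11992725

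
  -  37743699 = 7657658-45401357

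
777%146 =47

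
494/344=1 + 75/172 = 1.44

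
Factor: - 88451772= -2^2 *3^1*83^1*88807^1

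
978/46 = 21+6/23 = 21.26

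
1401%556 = 289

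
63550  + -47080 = 16470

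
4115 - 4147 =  - 32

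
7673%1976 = 1745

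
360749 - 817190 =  - 456441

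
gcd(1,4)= 1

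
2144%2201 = 2144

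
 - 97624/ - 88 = 1109+4/11 = 1109.36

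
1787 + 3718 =5505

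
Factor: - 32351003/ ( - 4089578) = 2^(-1)*2621^1*12343^1*2044789^( - 1 )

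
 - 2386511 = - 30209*79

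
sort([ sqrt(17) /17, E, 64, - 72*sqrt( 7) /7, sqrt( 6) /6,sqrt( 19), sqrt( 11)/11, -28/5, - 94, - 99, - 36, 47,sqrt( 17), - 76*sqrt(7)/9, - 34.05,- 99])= [ - 99,- 99, - 94, - 36, - 34.05, - 72*sqrt( 7)/7, - 76*sqrt ( 7)/9, - 28/5, sqrt(17)/17, sqrt( 11) /11, sqrt(6) /6, E, sqrt( 17),sqrt (19 ), 47, 64 ] 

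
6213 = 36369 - 30156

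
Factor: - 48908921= - 48908921^1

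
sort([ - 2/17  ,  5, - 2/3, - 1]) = [ - 1, - 2/3, - 2/17,5] 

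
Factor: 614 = 2^1*307^1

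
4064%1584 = 896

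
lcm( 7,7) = 7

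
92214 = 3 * 30738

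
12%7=5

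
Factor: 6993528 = 2^3*3^1*17^1 * 61^1*281^1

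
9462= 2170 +7292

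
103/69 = 1+34/69 = 1.49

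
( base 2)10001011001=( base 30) 173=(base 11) 922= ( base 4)101121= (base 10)1113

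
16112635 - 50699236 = -34586601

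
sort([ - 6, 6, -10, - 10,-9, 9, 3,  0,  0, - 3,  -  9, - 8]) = [ - 10,-10, -9,-9,  -  8, - 6, - 3, 0,  0, 3,6, 9]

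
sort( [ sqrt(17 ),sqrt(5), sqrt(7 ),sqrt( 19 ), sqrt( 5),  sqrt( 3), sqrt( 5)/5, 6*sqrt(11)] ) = [ sqrt(5)/5,sqrt( 3 ), sqrt(5), sqrt( 5),sqrt( 7), sqrt(17), sqrt( 19) , 6*sqrt(11) ] 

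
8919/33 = 2973/11 = 270.27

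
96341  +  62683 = 159024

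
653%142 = 85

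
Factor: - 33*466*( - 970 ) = 14916660= 2^2 * 3^1 * 5^1*11^1* 97^1*233^1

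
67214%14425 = 9514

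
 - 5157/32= - 5157/32  =  - 161.16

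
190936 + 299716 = 490652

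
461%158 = 145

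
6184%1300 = 984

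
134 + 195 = 329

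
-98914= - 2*49457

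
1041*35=36435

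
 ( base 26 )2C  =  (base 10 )64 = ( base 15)44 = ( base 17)3D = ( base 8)100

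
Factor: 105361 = 105361^1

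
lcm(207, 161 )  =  1449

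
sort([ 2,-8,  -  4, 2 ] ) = [ - 8, - 4, 2, 2]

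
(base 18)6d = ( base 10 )121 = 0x79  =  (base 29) 45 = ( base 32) 3p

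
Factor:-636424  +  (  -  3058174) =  - 2^1*37^1*49927^1 = - 3694598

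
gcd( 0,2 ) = 2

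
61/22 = 61/22 = 2.77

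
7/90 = 7/90=0.08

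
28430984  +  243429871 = 271860855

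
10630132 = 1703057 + 8927075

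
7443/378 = 827/42 = 19.69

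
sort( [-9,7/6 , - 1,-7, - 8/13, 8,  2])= [ - 9,  -  7,- 1, -8/13, 7/6, 2,8] 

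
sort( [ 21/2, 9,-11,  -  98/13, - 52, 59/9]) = [ - 52,-11, - 98/13,59/9,9, 21/2 ] 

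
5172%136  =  4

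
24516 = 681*36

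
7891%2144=1459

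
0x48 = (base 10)72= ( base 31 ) 2A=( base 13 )57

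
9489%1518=381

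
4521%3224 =1297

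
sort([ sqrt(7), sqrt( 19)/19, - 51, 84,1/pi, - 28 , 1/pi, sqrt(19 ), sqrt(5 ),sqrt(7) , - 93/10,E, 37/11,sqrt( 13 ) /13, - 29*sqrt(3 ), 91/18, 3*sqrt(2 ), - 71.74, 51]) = [ - 71.74, - 51  , - 29*sqrt( 3), - 28, - 93/10,sqrt( 19 ) /19,sqrt(13 )/13, 1/pi, 1/pi,sqrt( 5), sqrt( 7), sqrt(7 ),  E, 37/11, 3*sqrt( 2 ), sqrt( 19 ),91/18 , 51, 84]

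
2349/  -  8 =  - 2349/8 =-293.62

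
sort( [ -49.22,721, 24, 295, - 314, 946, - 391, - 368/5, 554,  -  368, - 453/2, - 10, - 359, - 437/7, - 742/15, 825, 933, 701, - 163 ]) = [-391 , -368 ,  -  359, -314, - 453/2, - 163,  -  368/5, - 437/7, - 742/15,-49.22, - 10, 24, 295, 554,701, 721, 825,933, 946] 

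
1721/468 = 3 + 317/468 = 3.68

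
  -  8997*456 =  - 4102632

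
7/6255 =7/6255= 0.00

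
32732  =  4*8183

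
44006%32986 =11020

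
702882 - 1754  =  701128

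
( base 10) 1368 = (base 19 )3F0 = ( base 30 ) 1fi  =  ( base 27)1ni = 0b10101011000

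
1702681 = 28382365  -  26679684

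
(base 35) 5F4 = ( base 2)1100111111110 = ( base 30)7BO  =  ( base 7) 25254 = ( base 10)6654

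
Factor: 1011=3^1*337^1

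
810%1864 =810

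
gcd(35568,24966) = 342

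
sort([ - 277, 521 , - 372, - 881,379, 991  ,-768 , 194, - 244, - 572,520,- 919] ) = [ - 919,  -  881, - 768, - 572, - 372, - 277, - 244,194,379,520,  521, 991 ] 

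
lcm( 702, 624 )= 5616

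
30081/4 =7520  +  1/4 = 7520.25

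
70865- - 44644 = 115509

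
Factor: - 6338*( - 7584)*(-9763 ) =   -  469281948096 = -2^6*3^1*13^1*79^1*751^1*3169^1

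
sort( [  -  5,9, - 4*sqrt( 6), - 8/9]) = [ - 4*sqrt ( 6), - 5,- 8/9, 9]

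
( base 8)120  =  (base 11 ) 73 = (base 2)1010000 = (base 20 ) 40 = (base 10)80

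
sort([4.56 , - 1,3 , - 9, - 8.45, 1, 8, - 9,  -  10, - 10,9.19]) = [-10, - 10, -9, - 9, -8.45, - 1,1 , 3,4.56,  8,9.19 ] 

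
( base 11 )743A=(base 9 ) 14447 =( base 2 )10011001110100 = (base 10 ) 9844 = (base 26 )eeg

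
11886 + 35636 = 47522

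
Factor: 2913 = 3^1*971^1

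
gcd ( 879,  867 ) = 3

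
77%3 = 2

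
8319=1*8319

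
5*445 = 2225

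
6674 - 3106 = 3568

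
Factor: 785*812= 637420 = 2^2*5^1*7^1*29^1*157^1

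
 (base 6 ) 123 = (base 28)1N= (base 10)51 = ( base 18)2F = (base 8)63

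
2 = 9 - 7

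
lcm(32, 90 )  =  1440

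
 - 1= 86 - 87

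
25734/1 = 25734 = 25734.00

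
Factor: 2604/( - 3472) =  - 3/4 = -2^( - 2 )*3^1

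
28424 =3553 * 8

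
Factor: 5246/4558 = 61/53 = 53^ ( - 1) * 61^1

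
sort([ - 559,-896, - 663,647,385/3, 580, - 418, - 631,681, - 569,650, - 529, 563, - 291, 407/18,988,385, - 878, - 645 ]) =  [ - 896, - 878,-663, - 645,-631, - 569, - 559, - 529, - 418, -291, 407/18,385/3,385, 563,580,647 , 650, 681,988] 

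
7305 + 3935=11240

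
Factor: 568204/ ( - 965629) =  - 2^2 * 7^1*13^1*223^1*137947^( - 1)   =  - 81172/137947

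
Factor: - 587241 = - 3^2*71^1 * 919^1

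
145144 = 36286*4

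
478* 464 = 221792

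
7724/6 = 1287 + 1/3  =  1287.33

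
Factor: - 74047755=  -3^1 * 5^1*367^1*13451^1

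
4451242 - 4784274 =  - 333032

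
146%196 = 146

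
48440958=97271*498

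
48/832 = 3/52= 0.06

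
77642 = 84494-6852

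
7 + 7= 14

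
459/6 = 76+1/2 = 76.50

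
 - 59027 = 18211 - 77238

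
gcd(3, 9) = 3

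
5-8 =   -  3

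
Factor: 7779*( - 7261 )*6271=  - 354206893449= -  3^1*53^1*137^1*2593^1*6271^1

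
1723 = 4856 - 3133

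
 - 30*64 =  - 1920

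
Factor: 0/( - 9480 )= 0^1 = 0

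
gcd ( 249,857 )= 1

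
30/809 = 30/809 = 0.04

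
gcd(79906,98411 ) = 1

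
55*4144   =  227920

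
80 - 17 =63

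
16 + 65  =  81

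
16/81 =16/81 = 0.20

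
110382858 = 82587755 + 27795103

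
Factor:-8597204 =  -2^2*7^1*11^1*103^1*271^1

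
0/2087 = 0=0.00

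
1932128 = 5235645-3303517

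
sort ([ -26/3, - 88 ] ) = [ - 88, - 26/3 ] 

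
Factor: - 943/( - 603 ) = 3^(-2)*23^1*41^1*67^(  -  1) 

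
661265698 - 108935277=552330421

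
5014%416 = 22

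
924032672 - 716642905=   207389767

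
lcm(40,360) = 360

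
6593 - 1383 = 5210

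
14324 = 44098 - 29774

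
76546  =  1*76546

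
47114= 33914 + 13200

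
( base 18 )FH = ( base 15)142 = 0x11f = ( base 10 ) 287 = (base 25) bc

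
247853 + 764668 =1012521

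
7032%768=120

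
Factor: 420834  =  2^1*3^1*70139^1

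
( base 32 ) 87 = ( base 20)d3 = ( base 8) 407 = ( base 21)CB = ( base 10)263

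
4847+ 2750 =7597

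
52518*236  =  12394248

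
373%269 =104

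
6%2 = 0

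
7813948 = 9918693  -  2104745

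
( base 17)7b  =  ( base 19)6g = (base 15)8A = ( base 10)130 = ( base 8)202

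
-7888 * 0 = 0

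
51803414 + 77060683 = 128864097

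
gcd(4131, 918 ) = 459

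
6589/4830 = 1 + 1759/4830 = 1.36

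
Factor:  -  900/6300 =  - 1/7= -7^( - 1 )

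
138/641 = 138/641= 0.22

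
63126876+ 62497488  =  125624364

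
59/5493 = 59/5493 = 0.01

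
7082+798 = 7880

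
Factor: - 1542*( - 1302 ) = 2007684  =  2^2*3^2*7^1*31^1*257^1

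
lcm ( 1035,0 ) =0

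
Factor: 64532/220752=2^( - 2)* 3^( - 3) * 7^( - 1 )*13^1*17^1 = 221/756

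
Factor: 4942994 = 2^1 * 7^1*443^1 *797^1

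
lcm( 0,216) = 0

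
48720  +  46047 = 94767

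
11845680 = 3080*3846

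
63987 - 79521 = -15534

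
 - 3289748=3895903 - 7185651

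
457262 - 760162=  - 302900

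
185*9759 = 1805415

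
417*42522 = 17731674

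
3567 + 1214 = 4781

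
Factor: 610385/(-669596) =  - 835/916  =  - 2^( - 2)*5^1 *167^1 * 229^( - 1) 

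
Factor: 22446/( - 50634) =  - 43^1*97^( - 1 ) = - 43/97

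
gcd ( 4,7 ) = 1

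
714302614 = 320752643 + 393549971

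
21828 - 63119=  - 41291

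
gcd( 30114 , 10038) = 10038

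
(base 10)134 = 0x86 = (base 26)54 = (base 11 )112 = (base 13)a4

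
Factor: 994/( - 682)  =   - 497/341 = -7^1 * 11^( - 1 )*31^ ( - 1 )*71^1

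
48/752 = 3/47 = 0.06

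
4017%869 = 541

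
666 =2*333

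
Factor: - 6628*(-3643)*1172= 2^4  *  293^1*1657^1*3643^1 = 28298882288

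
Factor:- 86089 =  -19^1*23^1*197^1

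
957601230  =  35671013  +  921930217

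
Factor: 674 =2^1*337^1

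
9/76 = 9/76 = 0.12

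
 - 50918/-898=25459/449 = 56.70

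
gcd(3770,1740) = 290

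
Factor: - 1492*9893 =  - 2^2*13^1*373^1*761^1 = -14760356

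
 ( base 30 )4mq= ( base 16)10BE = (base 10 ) 4286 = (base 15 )140B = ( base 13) 1c49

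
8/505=8/505 = 0.02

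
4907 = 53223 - 48316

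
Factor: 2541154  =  2^1 * 7^1 * 11^1*29^1*569^1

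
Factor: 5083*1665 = 8463195 = 3^2*5^1*13^1*17^1*23^1*37^1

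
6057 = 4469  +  1588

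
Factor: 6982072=2^3*739^1*1181^1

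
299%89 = 32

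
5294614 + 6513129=11807743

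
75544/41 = 75544/41 = 1842.54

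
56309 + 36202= 92511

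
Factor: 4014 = 2^1*3^2*223^1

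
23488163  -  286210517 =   -  262722354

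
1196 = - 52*( - 23 )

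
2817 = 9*313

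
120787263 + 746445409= 867232672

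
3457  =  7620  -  4163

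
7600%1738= 648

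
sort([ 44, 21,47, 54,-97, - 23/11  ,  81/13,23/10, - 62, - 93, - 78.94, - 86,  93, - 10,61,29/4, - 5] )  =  [ - 97, - 93 , - 86,  -  78.94, - 62, - 10, - 5 , - 23/11,23/10, 81/13,29/4,21, 44, 47,54, 61, 93 ] 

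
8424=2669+5755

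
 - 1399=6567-7966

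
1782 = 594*3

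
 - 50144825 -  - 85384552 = 35239727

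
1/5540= 1/5540 = 0.00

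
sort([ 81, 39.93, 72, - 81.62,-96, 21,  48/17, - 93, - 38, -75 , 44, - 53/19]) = [ - 96,-93, -81.62 , - 75,-38, - 53/19, 48/17, 21,39.93, 44,72,81] 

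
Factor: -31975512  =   - 2^3*3^1*1332313^1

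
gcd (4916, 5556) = 4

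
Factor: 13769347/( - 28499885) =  - 5^( - 1)*53^1 *61^1*317^( - 1)*4259^1*17981^( - 1)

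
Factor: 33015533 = 281^1 * 293^1*401^1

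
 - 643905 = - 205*3141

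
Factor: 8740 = 2^2*5^1*19^1*23^1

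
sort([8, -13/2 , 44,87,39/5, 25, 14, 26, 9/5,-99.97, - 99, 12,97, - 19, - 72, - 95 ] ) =[ -99.97, -99 , - 95,-72, - 19, - 13/2, 9/5,39/5, 8,12,14, 25,26, 44, 87, 97]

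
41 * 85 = 3485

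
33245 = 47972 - 14727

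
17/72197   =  17/72197 = 0.00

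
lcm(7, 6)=42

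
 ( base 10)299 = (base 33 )92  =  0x12b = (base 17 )10A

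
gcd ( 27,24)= 3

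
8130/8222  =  4065/4111 = 0.99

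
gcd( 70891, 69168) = 1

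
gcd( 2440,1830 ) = 610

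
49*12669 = 620781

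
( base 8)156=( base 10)110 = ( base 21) 55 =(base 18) 62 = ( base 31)3H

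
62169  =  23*2703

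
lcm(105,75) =525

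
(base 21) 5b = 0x74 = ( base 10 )116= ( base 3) 11022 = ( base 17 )6e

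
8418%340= 258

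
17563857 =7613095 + 9950762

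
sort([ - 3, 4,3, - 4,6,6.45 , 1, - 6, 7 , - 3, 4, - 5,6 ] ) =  [-6 , - 5, - 4,-3, - 3, 1, 3,4, 4,6,6, 6.45 , 7 ] 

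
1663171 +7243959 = 8907130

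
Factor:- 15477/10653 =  - 7^1*11^1*53^( - 1)  =  - 77/53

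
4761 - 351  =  4410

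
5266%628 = 242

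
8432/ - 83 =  - 102 + 34/83 = - 101.59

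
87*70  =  6090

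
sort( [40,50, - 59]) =[ - 59 , 40, 50]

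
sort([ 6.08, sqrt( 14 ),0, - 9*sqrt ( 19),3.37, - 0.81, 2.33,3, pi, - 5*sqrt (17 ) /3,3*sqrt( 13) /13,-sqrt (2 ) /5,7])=[-9*sqrt( 19 ),-5 * sqrt( 17) /3, - 0.81, -sqrt (2)/5, 0,  3 * sqrt( 13) /13, 2.33, 3,  pi, 3.37, sqrt(14) , 6.08,  7 ] 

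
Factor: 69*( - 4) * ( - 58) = 2^3 *3^1 *23^1*29^1 = 16008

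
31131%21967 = 9164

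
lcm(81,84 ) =2268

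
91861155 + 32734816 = 124595971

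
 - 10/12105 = - 1+ 2419/2421 = - 0.00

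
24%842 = 24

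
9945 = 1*9945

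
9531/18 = 529 + 1/2 = 529.50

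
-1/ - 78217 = 1/78217 = 0.00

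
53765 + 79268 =133033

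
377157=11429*33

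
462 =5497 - 5035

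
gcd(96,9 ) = 3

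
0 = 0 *( - 623)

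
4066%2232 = 1834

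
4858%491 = 439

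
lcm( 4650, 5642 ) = 423150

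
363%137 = 89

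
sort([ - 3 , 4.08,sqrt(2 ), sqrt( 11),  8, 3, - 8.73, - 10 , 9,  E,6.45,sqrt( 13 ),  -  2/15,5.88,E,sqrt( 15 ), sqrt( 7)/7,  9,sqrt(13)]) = [-10, -8.73,  -  3,-2/15,sqrt( 7)/7,sqrt( 2) , E,  E, 3, sqrt( 11),sqrt( 13), sqrt (13 ),  sqrt( 15 ), 4.08,  5.88,  6.45, 8, 9,9] 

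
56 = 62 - 6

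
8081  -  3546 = 4535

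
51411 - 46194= 5217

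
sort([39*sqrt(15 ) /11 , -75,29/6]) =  [-75, 29/6,39* sqrt ( 15)/11]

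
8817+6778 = 15595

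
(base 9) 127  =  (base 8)152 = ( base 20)56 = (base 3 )10221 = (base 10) 106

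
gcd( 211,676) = 1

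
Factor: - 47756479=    - 47756479^1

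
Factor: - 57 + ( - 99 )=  - 2^2*3^1*13^1 = - 156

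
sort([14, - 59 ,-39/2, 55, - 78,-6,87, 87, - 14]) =[- 78  , - 59,-39/2, - 14,-6,14,  55,87,87 ]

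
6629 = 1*6629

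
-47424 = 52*( - 912) 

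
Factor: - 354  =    -  2^1*3^1*59^1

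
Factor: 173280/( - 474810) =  - 304/833 = - 2^4*7^( - 2 )*17^( - 1)*19^1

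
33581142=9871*3402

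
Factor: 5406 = 2^1*3^1* 17^1 * 53^1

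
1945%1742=203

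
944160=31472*30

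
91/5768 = 13/824 = 0.02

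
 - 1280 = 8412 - 9692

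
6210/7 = 887+1/7= 887.14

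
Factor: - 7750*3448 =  - 26722000 = - 2^4 * 5^3*31^1*431^1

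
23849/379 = 23849/379  =  62.93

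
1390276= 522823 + 867453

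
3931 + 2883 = 6814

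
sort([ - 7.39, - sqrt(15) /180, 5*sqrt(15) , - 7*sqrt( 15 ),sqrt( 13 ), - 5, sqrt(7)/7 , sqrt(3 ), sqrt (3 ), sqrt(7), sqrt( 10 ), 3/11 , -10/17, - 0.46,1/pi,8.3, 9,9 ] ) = [ - 7*sqrt(15 ), - 7.39, - 5, - 10/17, - 0.46,  -  sqrt(15)/180, 3/11, 1/pi,sqrt(7)/7, sqrt( 3 ) , sqrt(3), sqrt(7), sqrt( 10 ), sqrt( 13), 8.3, 9, 9,5*sqrt(15)] 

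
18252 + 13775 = 32027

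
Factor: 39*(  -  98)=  -3822=- 2^1* 3^1*7^2*13^1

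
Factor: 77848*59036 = 4595834528=2^5*37^1*263^1*14759^1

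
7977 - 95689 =-87712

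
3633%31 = 6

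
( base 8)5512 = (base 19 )802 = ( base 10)2890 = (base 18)8GA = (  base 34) 2H0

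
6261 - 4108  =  2153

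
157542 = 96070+61472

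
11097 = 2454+8643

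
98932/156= 24733/39 = 634.18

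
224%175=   49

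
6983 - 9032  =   - 2049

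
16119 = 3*5373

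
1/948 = 1/948 = 0.00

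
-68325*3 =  - 204975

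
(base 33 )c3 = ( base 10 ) 399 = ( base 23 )H8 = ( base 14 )207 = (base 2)110001111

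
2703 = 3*901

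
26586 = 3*8862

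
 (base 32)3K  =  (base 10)116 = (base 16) 74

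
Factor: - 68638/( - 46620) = 2^( - 1)*3^( - 2) * 5^( - 1)*7^(-1)*37^( - 1) * 34319^1= 34319/23310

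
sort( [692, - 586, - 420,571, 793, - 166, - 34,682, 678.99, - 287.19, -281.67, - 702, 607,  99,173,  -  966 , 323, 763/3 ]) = [-966,-702,-586, - 420, - 287.19, - 281.67, - 166, - 34 , 99, 173, 763/3, 323, 571,607,678.99, 682, 692, 793 ] 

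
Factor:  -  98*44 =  - 4312=-2^3*7^2*11^1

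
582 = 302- - 280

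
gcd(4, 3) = 1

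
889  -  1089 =-200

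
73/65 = 1+8/65 = 1.12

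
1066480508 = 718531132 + 347949376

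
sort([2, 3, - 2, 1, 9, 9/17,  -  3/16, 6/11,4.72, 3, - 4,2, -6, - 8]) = [ - 8,-6, - 4, - 2,  -  3/16,9/17, 6/11, 1 , 2,2 , 3,3,4.72,  9]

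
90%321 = 90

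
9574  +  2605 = 12179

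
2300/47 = 48 + 44/47 = 48.94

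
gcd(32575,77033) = 1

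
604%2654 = 604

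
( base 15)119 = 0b11111001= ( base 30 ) 89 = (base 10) 249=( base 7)504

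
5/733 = 5/733 = 0.01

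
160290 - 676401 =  - 516111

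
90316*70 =6322120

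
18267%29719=18267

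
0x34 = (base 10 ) 52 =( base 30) 1m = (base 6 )124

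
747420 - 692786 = 54634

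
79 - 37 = 42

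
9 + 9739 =9748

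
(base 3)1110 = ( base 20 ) 1j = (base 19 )21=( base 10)39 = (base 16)27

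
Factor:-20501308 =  - 2^2*5125327^1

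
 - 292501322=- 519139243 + 226637921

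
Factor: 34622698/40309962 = 1573759/1832271 =3^( - 1)*7^( -1)*11^1*79^1*1811^1*87251^( - 1)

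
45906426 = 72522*633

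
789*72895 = 57514155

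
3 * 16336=49008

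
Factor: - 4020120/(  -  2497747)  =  2^3*3^2*5^1*7^(  -  1)*13^1*859^1*356821^(-1)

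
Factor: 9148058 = 2^1*4574029^1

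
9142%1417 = 640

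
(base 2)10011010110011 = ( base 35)832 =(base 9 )14527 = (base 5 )304112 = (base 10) 9907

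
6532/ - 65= -101  +  33/65 = - 100.49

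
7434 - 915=6519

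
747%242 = 21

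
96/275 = 96/275 = 0.35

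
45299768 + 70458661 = 115758429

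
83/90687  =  83/90687 = 0.00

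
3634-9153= -5519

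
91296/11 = 91296/11 = 8299.64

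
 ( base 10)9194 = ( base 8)21752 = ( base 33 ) 8EK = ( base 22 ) ilk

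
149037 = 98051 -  - 50986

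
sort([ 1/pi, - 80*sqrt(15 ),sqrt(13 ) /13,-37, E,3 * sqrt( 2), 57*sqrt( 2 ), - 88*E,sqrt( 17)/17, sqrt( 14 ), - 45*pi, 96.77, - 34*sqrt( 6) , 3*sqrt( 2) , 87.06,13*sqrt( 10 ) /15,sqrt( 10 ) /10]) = [ - 80*sqrt( 15 ), - 88 * E , - 45 * pi,  -  34*sqrt( 6),-37,sqrt( 17 )/17, sqrt( 13)/13,sqrt( 10)/10,1/pi,  E , 13*sqrt(10 )/15,sqrt( 14 ), 3 * sqrt( 2 ),3*sqrt( 2 ), 57 * sqrt( 2 ), 87.06,96.77 ]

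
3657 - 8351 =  - 4694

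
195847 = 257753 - 61906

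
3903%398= 321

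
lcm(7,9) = 63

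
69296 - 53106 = 16190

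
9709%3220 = 49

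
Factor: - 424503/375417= -467/413 = - 7^( - 1)*59^( - 1)*467^1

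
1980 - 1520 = 460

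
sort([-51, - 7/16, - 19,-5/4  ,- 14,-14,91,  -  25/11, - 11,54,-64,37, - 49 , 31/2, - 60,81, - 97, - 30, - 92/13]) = [ - 97,  -  64,- 60, - 51, - 49, - 30,-19, - 14, - 14 , - 11 ,  -  92/13 ,-25/11 , - 5/4, - 7/16,  31/2,37,54,81,  91]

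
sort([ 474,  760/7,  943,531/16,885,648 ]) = [531/16,760/7,474,648, 885,943]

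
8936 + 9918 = 18854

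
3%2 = 1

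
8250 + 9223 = 17473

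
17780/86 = 8890/43  =  206.74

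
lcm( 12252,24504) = 24504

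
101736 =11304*9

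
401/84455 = 401/84455= 0.00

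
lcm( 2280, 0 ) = 0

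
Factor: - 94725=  -3^2*5^2 * 421^1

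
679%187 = 118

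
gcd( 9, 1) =1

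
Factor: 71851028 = 2^2 * 313^1*57389^1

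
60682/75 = 60682/75= 809.09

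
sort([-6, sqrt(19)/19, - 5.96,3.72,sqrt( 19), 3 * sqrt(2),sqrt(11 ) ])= [ - 6, - 5.96, sqrt( 19 ) /19,sqrt(11 ),3.72,  3 * sqrt(2 ), sqrt ( 19)]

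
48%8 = 0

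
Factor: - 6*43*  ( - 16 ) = 4128 = 2^5*3^1*43^1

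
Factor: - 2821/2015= - 5^ ( - 1)*7^1 = -7/5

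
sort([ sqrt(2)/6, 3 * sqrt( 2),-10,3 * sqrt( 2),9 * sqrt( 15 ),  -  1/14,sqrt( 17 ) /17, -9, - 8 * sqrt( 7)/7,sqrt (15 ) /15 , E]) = [ - 10, -9, - 8*sqrt( 7) /7,- 1/14, sqrt( 2 ) /6, sqrt( 17 ) /17, sqrt ( 15 ) /15, E, 3*sqrt( 2 ),3*sqrt( 2 ), 9*sqrt(15 )]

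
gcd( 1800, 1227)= 3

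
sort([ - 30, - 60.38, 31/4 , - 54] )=[ - 60.38, - 54, - 30,31/4] 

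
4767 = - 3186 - -7953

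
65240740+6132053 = 71372793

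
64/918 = 32/459 = 0.07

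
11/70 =11/70 = 0.16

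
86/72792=43/36396 = 0.00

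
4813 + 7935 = 12748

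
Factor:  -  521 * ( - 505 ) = 5^1*101^1 * 521^1 =263105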